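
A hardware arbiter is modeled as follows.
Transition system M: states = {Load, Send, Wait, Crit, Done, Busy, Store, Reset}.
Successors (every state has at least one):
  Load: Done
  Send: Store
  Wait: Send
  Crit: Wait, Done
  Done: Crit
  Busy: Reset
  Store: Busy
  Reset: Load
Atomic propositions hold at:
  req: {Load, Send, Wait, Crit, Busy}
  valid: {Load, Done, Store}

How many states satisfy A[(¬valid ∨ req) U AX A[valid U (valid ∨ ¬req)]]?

Sat(¬valid) = {Send, Wait, Crit, Busy, Reset}
Sat(¬valid ∨ req) = {Load, Send, Wait, Crit, Busy, Reset}
Sat(¬req) = {Done, Store, Reset}
Sat(valid ∨ ¬req) = {Load, Done, Store, Reset}
A[valid U (valid ∨ ¬req)]: least fixpoint, start Z0 = Sat((valid ∨ ¬req)) = {Load, Done, Store, Reset}, add states in Sat(valid) with every successor in Z. Already a fixed point.
Sat(A[valid U (valid ∨ ¬req)]) = {Load, Done, Store, Reset}
Sat(AX A[valid U (valid ∨ ¬req)]) = {s : every successor in {Load, Done, Store, Reset}} = {Load, Send, Busy, Reset}
A[(¬valid ∨ req) U AX A[valid U (valid ∨ ¬req)]]: least fixpoint, start Z0 = Sat(AX A[valid U (valid ∨ ¬req)]) = {Load, Send, Busy, Reset}, add states in Sat(¬valid ∨ req) with every successor in Z. Z1 = {Load, Send, Wait, Busy, Reset}; fixed.
Sat(A[(¬valid ∨ req) U AX A[valid U (valid ∨ ¬req)]]) = {Load, Send, Wait, Busy, Reset}
|Sat(A[(¬valid ∨ req) U AX A[valid U (valid ∨ ¬req)]])| = |{Load, Send, Wait, Busy, Reset}| = 5.

5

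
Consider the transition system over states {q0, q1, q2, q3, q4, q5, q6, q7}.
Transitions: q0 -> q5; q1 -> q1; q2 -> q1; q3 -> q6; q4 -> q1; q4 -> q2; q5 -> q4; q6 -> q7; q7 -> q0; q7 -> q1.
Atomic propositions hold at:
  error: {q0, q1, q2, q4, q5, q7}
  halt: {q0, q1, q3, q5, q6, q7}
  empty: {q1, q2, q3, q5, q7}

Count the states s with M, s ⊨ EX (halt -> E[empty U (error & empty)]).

Sat(error & empty) = {q1, q2, q5, q7}
E[empty U (error & empty)]: least fixpoint, start Z0 = Sat((error & empty)) = {q1, q2, q5, q7}, add states in Sat(empty) with some successor in Z. Already a fixed point.
Sat(E[empty U (error & empty)]) = {q1, q2, q5, q7}
Sat(halt -> E[empty U (error & empty)]) = {q1, q2, q4, q5, q7}
Sat(EX (halt -> E[empty U (error & empty)])) = {s : some successor in {q1, q2, q4, q5, q7}} = {q0, q1, q2, q4, q5, q6, q7}
|Sat(EX (halt -> E[empty U (error & empty)]))| = |{q0, q1, q2, q4, q5, q6, q7}| = 7.

7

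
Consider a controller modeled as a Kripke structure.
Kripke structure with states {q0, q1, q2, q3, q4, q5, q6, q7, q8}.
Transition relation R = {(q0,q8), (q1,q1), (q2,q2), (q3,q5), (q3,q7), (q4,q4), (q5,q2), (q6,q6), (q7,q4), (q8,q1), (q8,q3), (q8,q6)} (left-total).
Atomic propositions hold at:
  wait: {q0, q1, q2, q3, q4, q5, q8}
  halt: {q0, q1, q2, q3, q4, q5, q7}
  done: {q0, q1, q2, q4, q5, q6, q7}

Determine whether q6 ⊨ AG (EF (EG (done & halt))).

Sat(done & halt) = {q0, q1, q2, q4, q5, q7}
EG (done & halt): greatest fixpoint, start Z0 = {q0, q1, q2, q4, q5, q7}, keep only states in Sat with some successor in Z. Z1 = {q1, q2, q4, q5, q7}; fixed.
Sat(EG (done & halt)) = {q1, q2, q4, q5, q7}
EF (EG (done & halt)): least fixpoint, start Z0 = {q1, q2, q4, q5, q7}, add states with some successor in Z. Z1 = {q1, q2, q3, q4, q5, q7, q8}; Z2 = {q0, q1, q2, q3, q4, q5, q7, q8}; fixed.
Sat(EF (EG (done & halt))) = {q0, q1, q2, q3, q4, q5, q7, q8}
AG (EF (EG (done & halt))): greatest fixpoint, start Z0 = {q0, q1, q2, q3, q4, q5, q7, q8}, keep only states in Sat with every successor in Z. Z1 = {q0, q1, q2, q3, q4, q5, q7}; Z2 = {q1, q2, q3, q4, q5, q7}; fixed.
Sat(AG (EF (EG (done & halt)))) = {q1, q2, q3, q4, q5, q7}
q6 ∉ Sat(AG (EF (EG (done & halt)))) = {q1, q2, q3, q4, q5, q7}, so the formula does not hold at q6.

No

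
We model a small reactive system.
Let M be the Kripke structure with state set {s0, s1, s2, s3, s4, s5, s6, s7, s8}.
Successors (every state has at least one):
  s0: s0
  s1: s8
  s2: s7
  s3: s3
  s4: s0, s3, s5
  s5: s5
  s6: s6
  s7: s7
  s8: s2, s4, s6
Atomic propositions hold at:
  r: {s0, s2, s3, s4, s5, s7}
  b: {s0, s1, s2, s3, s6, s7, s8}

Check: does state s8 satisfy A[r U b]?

Yes

A[r U b]: least fixpoint, start Z0 = Sat(b) = {s0, s1, s2, s3, s6, s7, s8}, add states in Sat(r) with every successor in Z. Already a fixed point.
Sat(A[r U b]) = {s0, s1, s2, s3, s6, s7, s8}
s8 ∈ Sat(A[r U b]) = {s0, s1, s2, s3, s6, s7, s8}, so the formula holds at s8.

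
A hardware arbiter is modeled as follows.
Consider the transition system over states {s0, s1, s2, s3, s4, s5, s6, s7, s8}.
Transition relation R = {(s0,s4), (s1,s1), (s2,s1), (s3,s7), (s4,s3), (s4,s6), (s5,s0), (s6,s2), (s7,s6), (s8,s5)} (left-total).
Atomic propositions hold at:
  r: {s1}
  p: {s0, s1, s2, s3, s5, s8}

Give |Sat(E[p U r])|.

2

E[p U r]: least fixpoint, start Z0 = Sat(r) = {s1}, add states in Sat(p) with some successor in Z. Z1 = {s1, s2}; fixed.
Sat(E[p U r]) = {s1, s2}
|Sat(E[p U r])| = |{s1, s2}| = 2.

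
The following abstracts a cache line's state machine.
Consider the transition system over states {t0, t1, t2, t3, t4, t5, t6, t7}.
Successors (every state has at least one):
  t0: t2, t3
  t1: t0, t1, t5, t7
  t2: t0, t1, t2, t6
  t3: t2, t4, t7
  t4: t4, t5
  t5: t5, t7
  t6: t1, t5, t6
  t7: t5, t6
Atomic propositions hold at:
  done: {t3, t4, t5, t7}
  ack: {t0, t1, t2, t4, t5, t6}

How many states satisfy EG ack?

6

EG ack: greatest fixpoint, start Z0 = {t0, t1, t2, t4, t5, t6}, keep only states in Sat with some successor in Z. Already a fixed point.
Sat(EG ack) = {t0, t1, t2, t4, t5, t6}
|Sat(EG ack)| = |{t0, t1, t2, t4, t5, t6}| = 6.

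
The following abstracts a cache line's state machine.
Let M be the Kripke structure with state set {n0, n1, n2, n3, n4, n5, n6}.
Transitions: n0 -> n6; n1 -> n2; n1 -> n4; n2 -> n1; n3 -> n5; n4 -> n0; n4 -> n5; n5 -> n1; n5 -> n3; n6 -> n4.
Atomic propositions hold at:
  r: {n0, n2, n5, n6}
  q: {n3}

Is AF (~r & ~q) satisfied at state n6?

Yes

Sat(~r) = {n1, n3, n4}
Sat(~q) = {n0, n1, n2, n4, n5, n6}
Sat(~r & ~q) = {n1, n4}
AF (~r & ~q): least fixpoint, start Z0 = {n1, n4}, add states with every successor in Z. Z1 = {n1, n2, n4, n6}; Z2 = {n0, n1, n2, n4, n6}; fixed.
Sat(AF (~r & ~q)) = {n0, n1, n2, n4, n6}
n6 ∈ Sat(AF (~r & ~q)) = {n0, n1, n2, n4, n6}, so the formula holds at n6.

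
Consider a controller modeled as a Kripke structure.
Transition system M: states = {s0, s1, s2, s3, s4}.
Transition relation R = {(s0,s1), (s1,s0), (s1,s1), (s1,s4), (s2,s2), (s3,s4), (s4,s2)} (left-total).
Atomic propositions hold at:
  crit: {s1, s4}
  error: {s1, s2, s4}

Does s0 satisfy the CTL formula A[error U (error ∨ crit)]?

No

Sat(error ∨ crit) = {s1, s2, s4}
A[error U (error ∨ crit)]: least fixpoint, start Z0 = Sat((error ∨ crit)) = {s1, s2, s4}, add states in Sat(error) with every successor in Z. Already a fixed point.
Sat(A[error U (error ∨ crit)]) = {s1, s2, s4}
s0 ∉ Sat(A[error U (error ∨ crit)]) = {s1, s2, s4}, so the formula does not hold at s0.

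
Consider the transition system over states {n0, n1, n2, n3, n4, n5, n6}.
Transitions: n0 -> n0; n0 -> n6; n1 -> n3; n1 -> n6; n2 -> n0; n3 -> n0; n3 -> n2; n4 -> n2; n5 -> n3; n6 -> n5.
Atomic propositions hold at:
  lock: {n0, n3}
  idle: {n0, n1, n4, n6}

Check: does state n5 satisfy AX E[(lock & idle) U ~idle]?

Sat(lock & idle) = {n0}
Sat(~idle) = {n2, n3, n5}
E[(lock & idle) U ~idle]: least fixpoint, start Z0 = Sat(~idle) = {n2, n3, n5}, add states in Sat(lock & idle) with some successor in Z. Already a fixed point.
Sat(E[(lock & idle) U ~idle]) = {n2, n3, n5}
Sat(AX E[(lock & idle) U ~idle]) = {s : every successor in {n2, n3, n5}} = {n4, n5, n6}
n5 ∈ Sat(AX E[(lock & idle) U ~idle]) = {n4, n5, n6}, so the formula holds at n5.

Yes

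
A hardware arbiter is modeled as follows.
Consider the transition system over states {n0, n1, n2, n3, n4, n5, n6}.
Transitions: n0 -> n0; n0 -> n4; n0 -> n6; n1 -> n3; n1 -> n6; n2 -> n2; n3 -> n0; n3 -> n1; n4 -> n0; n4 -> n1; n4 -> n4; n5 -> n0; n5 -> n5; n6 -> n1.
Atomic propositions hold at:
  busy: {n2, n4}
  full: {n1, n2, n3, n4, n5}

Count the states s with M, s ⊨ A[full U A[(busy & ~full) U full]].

5

Sat(~full) = {n0, n6}
Sat(busy & ~full) = ∅
A[(busy & ~full) U full]: least fixpoint, start Z0 = Sat(full) = {n1, n2, n3, n4, n5}, add states in Sat(busy & ~full) with every successor in Z. Already a fixed point.
Sat(A[(busy & ~full) U full]) = {n1, n2, n3, n4, n5}
A[full U A[(busy & ~full) U full]]: least fixpoint, start Z0 = Sat(A[(busy & ~full) U full]) = {n1, n2, n3, n4, n5}, add states in Sat(full) with every successor in Z. Already a fixed point.
Sat(A[full U A[(busy & ~full) U full]]) = {n1, n2, n3, n4, n5}
|Sat(A[full U A[(busy & ~full) U full]])| = |{n1, n2, n3, n4, n5}| = 5.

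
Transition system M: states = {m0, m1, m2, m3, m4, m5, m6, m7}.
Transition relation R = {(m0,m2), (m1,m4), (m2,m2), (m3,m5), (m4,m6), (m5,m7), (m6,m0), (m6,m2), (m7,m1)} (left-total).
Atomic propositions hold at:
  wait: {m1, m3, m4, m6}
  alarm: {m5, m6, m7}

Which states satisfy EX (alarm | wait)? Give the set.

Sat(alarm | wait) = {m1, m3, m4, m5, m6, m7}
Sat(EX (alarm | wait)) = {s : some successor in {m1, m3, m4, m5, m6, m7}} = {m1, m3, m4, m5, m7}

{m1, m3, m4, m5, m7}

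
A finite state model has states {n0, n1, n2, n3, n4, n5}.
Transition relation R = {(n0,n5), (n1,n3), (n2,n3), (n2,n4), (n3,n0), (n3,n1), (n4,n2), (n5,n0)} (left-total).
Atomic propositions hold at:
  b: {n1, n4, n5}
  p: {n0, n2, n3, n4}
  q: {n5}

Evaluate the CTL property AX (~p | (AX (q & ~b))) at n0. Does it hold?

Yes

Sat(~p) = {n1, n5}
Sat(~b) = {n0, n2, n3}
Sat(q & ~b) = ∅
Sat(AX (q & ~b)) = {s : every successor in ∅} = ∅
Sat(~p | (AX (q & ~b))) = {n1, n5}
Sat(AX (~p | (AX (q & ~b)))) = {s : every successor in {n1, n5}} = {n0}
n0 ∈ Sat(AX (~p | (AX (q & ~b)))) = {n0}, so the formula holds at n0.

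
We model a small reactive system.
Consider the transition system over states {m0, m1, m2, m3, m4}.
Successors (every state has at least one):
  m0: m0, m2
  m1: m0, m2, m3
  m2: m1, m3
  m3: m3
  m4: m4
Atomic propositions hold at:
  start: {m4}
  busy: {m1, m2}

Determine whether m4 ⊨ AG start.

Yes

AG start: greatest fixpoint, start Z0 = {m4}, keep only states in Sat with every successor in Z. Already a fixed point.
Sat(AG start) = {m4}
m4 ∈ Sat(AG start) = {m4}, so the formula holds at m4.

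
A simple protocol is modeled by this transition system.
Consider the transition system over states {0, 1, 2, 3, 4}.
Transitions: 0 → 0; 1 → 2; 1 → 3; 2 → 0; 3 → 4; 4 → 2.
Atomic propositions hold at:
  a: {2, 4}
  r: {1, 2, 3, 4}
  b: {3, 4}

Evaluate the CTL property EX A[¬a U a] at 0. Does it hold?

No

Sat(¬a) = {0, 1, 3}
A[¬a U a]: least fixpoint, start Z0 = Sat(a) = {2, 4}, add states in Sat(¬a) with every successor in Z. Z1 = {2, 3, 4}; Z2 = {1, 2, 3, 4}; fixed.
Sat(A[¬a U a]) = {1, 2, 3, 4}
Sat(EX A[¬a U a]) = {s : some successor in {1, 2, 3, 4}} = {1, 3, 4}
0 ∉ Sat(EX A[¬a U a]) = {1, 3, 4}, so the formula does not hold at 0.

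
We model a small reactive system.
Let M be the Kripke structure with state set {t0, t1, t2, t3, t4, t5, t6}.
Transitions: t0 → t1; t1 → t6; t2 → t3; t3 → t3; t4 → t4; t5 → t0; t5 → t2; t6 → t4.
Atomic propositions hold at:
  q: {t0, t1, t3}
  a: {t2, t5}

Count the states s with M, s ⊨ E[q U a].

2

E[q U a]: least fixpoint, start Z0 = Sat(a) = {t2, t5}, add states in Sat(q) with some successor in Z. Already a fixed point.
Sat(E[q U a]) = {t2, t5}
|Sat(E[q U a])| = |{t2, t5}| = 2.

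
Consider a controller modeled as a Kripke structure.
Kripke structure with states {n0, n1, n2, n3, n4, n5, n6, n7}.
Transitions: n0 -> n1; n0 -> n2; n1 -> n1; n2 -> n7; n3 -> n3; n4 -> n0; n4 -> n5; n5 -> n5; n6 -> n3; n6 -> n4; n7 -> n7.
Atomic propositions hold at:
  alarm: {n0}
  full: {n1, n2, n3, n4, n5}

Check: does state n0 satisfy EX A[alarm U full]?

Yes

A[alarm U full]: least fixpoint, start Z0 = Sat(full) = {n1, n2, n3, n4, n5}, add states in Sat(alarm) with every successor in Z. Z1 = {n0, n1, n2, n3, n4, n5}; fixed.
Sat(A[alarm U full]) = {n0, n1, n2, n3, n4, n5}
Sat(EX A[alarm U full]) = {s : some successor in {n0, n1, n2, n3, n4, n5}} = {n0, n1, n3, n4, n5, n6}
n0 ∈ Sat(EX A[alarm U full]) = {n0, n1, n3, n4, n5, n6}, so the formula holds at n0.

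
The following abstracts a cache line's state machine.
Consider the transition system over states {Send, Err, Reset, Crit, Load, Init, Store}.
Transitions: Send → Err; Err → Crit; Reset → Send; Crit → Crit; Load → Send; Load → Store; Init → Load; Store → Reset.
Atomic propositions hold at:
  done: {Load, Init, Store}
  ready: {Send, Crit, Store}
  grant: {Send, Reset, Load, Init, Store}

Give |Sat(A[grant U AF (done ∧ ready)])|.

1

Sat(done ∧ ready) = {Store}
AF (done ∧ ready): least fixpoint, start Z0 = {Store}, add states with every successor in Z. Already a fixed point.
Sat(AF (done ∧ ready)) = {Store}
A[grant U AF (done ∧ ready)]: least fixpoint, start Z0 = Sat(AF (done ∧ ready)) = {Store}, add states in Sat(grant) with every successor in Z. Already a fixed point.
Sat(A[grant U AF (done ∧ ready)]) = {Store}
|Sat(A[grant U AF (done ∧ ready)])| = |{Store}| = 1.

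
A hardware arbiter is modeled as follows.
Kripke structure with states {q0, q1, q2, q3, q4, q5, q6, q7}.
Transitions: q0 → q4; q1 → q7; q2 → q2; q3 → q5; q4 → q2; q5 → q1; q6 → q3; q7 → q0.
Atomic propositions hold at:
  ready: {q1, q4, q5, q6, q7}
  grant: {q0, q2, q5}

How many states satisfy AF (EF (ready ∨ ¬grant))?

7

Sat(¬grant) = {q1, q3, q4, q6, q7}
Sat(ready ∨ ¬grant) = {q1, q3, q4, q5, q6, q7}
EF (ready ∨ ¬grant): least fixpoint, start Z0 = {q1, q3, q4, q5, q6, q7}, add states with some successor in Z. Z1 = {q0, q1, q3, q4, q5, q6, q7}; fixed.
Sat(EF (ready ∨ ¬grant)) = {q0, q1, q3, q4, q5, q6, q7}
AF (EF (ready ∨ ¬grant)): least fixpoint, start Z0 = {q0, q1, q3, q4, q5, q6, q7}, add states with every successor in Z. Already a fixed point.
Sat(AF (EF (ready ∨ ¬grant))) = {q0, q1, q3, q4, q5, q6, q7}
|Sat(AF (EF (ready ∨ ¬grant)))| = |{q0, q1, q3, q4, q5, q6, q7}| = 7.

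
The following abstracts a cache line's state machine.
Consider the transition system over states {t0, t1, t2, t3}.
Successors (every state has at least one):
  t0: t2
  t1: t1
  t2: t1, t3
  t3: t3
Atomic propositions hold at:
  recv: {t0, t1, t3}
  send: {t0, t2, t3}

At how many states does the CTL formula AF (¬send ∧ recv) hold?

1

Sat(¬send) = {t1}
Sat(¬send ∧ recv) = {t1}
AF (¬send ∧ recv): least fixpoint, start Z0 = {t1}, add states with every successor in Z. Already a fixed point.
Sat(AF (¬send ∧ recv)) = {t1}
|Sat(AF (¬send ∧ recv))| = |{t1}| = 1.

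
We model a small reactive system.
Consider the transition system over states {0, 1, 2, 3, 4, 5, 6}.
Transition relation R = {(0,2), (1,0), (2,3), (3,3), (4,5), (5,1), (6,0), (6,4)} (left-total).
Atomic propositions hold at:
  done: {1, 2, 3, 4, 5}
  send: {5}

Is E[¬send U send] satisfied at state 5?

Yes

Sat(¬send) = {0, 1, 2, 3, 4, 6}
E[¬send U send]: least fixpoint, start Z0 = Sat(send) = {5}, add states in Sat(¬send) with some successor in Z. Z1 = {4, 5}; Z2 = {4, 5, 6}; fixed.
Sat(E[¬send U send]) = {4, 5, 6}
5 ∈ Sat(E[¬send U send]) = {4, 5, 6}, so the formula holds at 5.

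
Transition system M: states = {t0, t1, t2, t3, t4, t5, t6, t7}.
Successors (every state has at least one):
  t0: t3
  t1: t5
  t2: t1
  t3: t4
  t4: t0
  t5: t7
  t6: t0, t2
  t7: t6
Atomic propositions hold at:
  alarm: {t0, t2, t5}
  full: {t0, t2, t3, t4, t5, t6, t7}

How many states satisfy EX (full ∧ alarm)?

3

Sat(full ∧ alarm) = {t0, t2, t5}
Sat(EX (full ∧ alarm)) = {s : some successor in {t0, t2, t5}} = {t1, t4, t6}
|Sat(EX (full ∧ alarm))| = |{t1, t4, t6}| = 3.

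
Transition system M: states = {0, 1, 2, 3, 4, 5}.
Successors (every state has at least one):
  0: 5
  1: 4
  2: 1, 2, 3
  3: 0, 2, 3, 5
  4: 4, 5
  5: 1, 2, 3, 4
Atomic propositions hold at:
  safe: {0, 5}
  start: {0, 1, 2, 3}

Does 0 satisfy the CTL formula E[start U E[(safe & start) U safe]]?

Yes

Sat(safe & start) = {0}
E[(safe & start) U safe]: least fixpoint, start Z0 = Sat(safe) = {0, 5}, add states in Sat(safe & start) with some successor in Z. Already a fixed point.
Sat(E[(safe & start) U safe]) = {0, 5}
E[start U E[(safe & start) U safe]]: least fixpoint, start Z0 = Sat(E[(safe & start) U safe]) = {0, 5}, add states in Sat(start) with some successor in Z. Z1 = {0, 3, 5}; Z2 = {0, 2, 3, 5}; fixed.
Sat(E[start U E[(safe & start) U safe]]) = {0, 2, 3, 5}
0 ∈ Sat(E[start U E[(safe & start) U safe]]) = {0, 2, 3, 5}, so the formula holds at 0.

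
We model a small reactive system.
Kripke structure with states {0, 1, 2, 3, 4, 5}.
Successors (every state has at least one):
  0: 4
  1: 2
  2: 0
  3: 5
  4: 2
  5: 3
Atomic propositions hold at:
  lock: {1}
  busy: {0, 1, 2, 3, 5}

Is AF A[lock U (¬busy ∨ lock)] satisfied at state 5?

Sat(¬busy) = {4}
Sat(¬busy ∨ lock) = {1, 4}
A[lock U (¬busy ∨ lock)]: least fixpoint, start Z0 = Sat((¬busy ∨ lock)) = {1, 4}, add states in Sat(lock) with every successor in Z. Already a fixed point.
Sat(A[lock U (¬busy ∨ lock)]) = {1, 4}
AF A[lock U (¬busy ∨ lock)]: least fixpoint, start Z0 = {1, 4}, add states with every successor in Z. Z1 = {0, 1, 4}; Z2 = {0, 1, 2, 4}; fixed.
Sat(AF A[lock U (¬busy ∨ lock)]) = {0, 1, 2, 4}
5 ∉ Sat(AF A[lock U (¬busy ∨ lock)]) = {0, 1, 2, 4}, so the formula does not hold at 5.

No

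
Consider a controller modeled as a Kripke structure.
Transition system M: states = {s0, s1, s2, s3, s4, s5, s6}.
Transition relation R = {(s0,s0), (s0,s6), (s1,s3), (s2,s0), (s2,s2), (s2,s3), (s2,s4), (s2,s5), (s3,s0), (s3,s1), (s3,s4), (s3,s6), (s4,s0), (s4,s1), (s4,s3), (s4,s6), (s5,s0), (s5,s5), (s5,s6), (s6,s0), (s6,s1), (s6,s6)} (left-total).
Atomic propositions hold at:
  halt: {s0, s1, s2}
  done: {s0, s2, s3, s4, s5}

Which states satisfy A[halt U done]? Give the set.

A[halt U done]: least fixpoint, start Z0 = Sat(done) = {s0, s2, s3, s4, s5}, add states in Sat(halt) with every successor in Z. Z1 = {s0, s1, s2, s3, s4, s5}; fixed.
Sat(A[halt U done]) = {s0, s1, s2, s3, s4, s5}

{s0, s1, s2, s3, s4, s5}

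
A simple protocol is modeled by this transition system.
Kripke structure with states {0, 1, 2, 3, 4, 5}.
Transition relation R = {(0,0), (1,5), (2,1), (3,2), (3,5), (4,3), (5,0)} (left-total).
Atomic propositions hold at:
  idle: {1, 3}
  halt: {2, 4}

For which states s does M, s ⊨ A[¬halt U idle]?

{1, 3}

Sat(¬halt) = {0, 1, 3, 5}
A[¬halt U idle]: least fixpoint, start Z0 = Sat(idle) = {1, 3}, add states in Sat(¬halt) with every successor in Z. Already a fixed point.
Sat(A[¬halt U idle]) = {1, 3}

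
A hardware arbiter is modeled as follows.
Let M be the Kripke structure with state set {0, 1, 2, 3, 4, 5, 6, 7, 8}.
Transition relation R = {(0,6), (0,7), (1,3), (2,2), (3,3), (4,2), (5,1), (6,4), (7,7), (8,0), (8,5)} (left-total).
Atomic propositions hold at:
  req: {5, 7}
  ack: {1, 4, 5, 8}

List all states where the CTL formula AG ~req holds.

{1, 2, 3, 4, 6}

Sat(~req) = {0, 1, 2, 3, 4, 6, 8}
AG ~req: greatest fixpoint, start Z0 = {0, 1, 2, 3, 4, 6, 8}, keep only states in Sat with every successor in Z. Z1 = {1, 2, 3, 4, 6}; fixed.
Sat(AG ~req) = {1, 2, 3, 4, 6}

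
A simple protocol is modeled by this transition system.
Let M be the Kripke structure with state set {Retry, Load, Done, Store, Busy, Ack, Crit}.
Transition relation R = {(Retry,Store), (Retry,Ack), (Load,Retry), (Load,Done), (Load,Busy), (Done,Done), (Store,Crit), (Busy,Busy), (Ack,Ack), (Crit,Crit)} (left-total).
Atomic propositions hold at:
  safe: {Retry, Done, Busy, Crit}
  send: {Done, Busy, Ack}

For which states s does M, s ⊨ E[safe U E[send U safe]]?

{Retry, Done, Busy, Crit}

E[send U safe]: least fixpoint, start Z0 = Sat(safe) = {Retry, Done, Busy, Crit}, add states in Sat(send) with some successor in Z. Already a fixed point.
Sat(E[send U safe]) = {Retry, Done, Busy, Crit}
E[safe U E[send U safe]]: least fixpoint, start Z0 = Sat(E[send U safe]) = {Retry, Done, Busy, Crit}, add states in Sat(safe) with some successor in Z. Already a fixed point.
Sat(E[safe U E[send U safe]]) = {Retry, Done, Busy, Crit}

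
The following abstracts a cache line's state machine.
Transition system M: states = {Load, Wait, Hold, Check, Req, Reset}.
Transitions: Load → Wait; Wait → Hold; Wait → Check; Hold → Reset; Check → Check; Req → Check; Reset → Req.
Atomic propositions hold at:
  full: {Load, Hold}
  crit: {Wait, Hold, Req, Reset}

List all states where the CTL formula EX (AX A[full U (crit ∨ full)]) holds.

Sat(crit ∨ full) = {Load, Wait, Hold, Req, Reset}
A[full U (crit ∨ full)]: least fixpoint, start Z0 = Sat((crit ∨ full)) = {Load, Wait, Hold, Req, Reset}, add states in Sat(full) with every successor in Z. Already a fixed point.
Sat(A[full U (crit ∨ full)]) = {Load, Wait, Hold, Req, Reset}
Sat(AX A[full U (crit ∨ full)]) = {s : every successor in {Load, Wait, Hold, Req, Reset}} = {Load, Hold, Reset}
Sat(EX (AX A[full U (crit ∨ full)])) = {s : some successor in {Load, Hold, Reset}} = {Wait, Hold}

{Wait, Hold}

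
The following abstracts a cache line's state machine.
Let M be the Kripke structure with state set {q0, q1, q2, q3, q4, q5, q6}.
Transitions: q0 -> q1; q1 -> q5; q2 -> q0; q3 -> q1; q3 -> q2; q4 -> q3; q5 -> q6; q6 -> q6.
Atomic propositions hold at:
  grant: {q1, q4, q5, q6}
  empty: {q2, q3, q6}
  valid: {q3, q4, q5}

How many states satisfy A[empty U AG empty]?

AG empty: greatest fixpoint, start Z0 = {q2, q3, q6}, keep only states in Sat with every successor in Z. Z1 = {q6}; fixed.
Sat(AG empty) = {q6}
A[empty U AG empty]: least fixpoint, start Z0 = Sat(AG empty) = {q6}, add states in Sat(empty) with every successor in Z. Already a fixed point.
Sat(A[empty U AG empty]) = {q6}
|Sat(A[empty U AG empty])| = |{q6}| = 1.

1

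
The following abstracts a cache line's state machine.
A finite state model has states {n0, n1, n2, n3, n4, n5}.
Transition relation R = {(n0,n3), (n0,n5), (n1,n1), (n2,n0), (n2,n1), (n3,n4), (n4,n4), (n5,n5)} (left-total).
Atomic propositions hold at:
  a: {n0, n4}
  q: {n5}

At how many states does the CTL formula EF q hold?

3

EF q: least fixpoint, start Z0 = {n5}, add states with some successor in Z. Z1 = {n0, n5}; Z2 = {n0, n2, n5}; fixed.
Sat(EF q) = {n0, n2, n5}
|Sat(EF q)| = |{n0, n2, n5}| = 3.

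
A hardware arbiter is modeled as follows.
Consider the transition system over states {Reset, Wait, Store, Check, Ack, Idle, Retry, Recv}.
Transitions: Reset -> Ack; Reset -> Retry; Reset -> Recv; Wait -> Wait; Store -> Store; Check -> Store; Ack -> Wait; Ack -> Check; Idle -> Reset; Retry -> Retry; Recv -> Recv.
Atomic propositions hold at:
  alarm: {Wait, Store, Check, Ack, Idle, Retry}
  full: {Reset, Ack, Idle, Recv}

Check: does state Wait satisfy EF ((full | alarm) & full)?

No

Sat(full | alarm) = {Reset, Wait, Store, Check, Ack, Idle, Retry, Recv}
Sat((full | alarm) & full) = {Reset, Ack, Idle, Recv}
EF ((full | alarm) & full): least fixpoint, start Z0 = {Reset, Ack, Idle, Recv}, add states with some successor in Z. Already a fixed point.
Sat(EF ((full | alarm) & full)) = {Reset, Ack, Idle, Recv}
Wait ∉ Sat(EF ((full | alarm) & full)) = {Reset, Ack, Idle, Recv}, so the formula does not hold at Wait.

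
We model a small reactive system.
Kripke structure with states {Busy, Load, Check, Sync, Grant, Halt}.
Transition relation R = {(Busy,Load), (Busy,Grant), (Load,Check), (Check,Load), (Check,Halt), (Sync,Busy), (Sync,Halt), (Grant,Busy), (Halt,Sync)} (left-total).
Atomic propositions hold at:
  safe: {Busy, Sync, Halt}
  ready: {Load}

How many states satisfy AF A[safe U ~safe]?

Sat(~safe) = {Load, Check, Grant}
A[safe U ~safe]: least fixpoint, start Z0 = Sat(~safe) = {Load, Check, Grant}, add states in Sat(safe) with every successor in Z. Z1 = {Busy, Load, Check, Grant}; fixed.
Sat(A[safe U ~safe]) = {Busy, Load, Check, Grant}
AF A[safe U ~safe]: least fixpoint, start Z0 = {Busy, Load, Check, Grant}, add states with every successor in Z. Already a fixed point.
Sat(AF A[safe U ~safe]) = {Busy, Load, Check, Grant}
|Sat(AF A[safe U ~safe])| = |{Busy, Load, Check, Grant}| = 4.

4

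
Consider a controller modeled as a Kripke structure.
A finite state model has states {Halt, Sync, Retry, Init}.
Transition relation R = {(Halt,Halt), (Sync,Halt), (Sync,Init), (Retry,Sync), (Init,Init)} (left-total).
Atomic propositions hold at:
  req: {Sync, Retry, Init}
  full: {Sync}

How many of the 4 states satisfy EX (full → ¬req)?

3

Sat(¬req) = {Halt}
Sat(full → ¬req) = {Halt, Retry, Init}
Sat(EX (full → ¬req)) = {s : some successor in {Halt, Retry, Init}} = {Halt, Sync, Init}
|Sat(EX (full → ¬req))| = |{Halt, Sync, Init}| = 3.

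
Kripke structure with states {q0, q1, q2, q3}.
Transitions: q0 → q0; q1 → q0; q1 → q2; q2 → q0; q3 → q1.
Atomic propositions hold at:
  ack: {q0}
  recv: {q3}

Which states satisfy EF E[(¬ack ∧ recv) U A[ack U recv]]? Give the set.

{q3}

Sat(¬ack) = {q1, q2, q3}
Sat(¬ack ∧ recv) = {q3}
A[ack U recv]: least fixpoint, start Z0 = Sat(recv) = {q3}, add states in Sat(ack) with every successor in Z. Already a fixed point.
Sat(A[ack U recv]) = {q3}
E[(¬ack ∧ recv) U A[ack U recv]]: least fixpoint, start Z0 = Sat(A[ack U recv]) = {q3}, add states in Sat(¬ack ∧ recv) with some successor in Z. Already a fixed point.
Sat(E[(¬ack ∧ recv) U A[ack U recv]]) = {q3}
EF E[(¬ack ∧ recv) U A[ack U recv]]: least fixpoint, start Z0 = {q3}, add states with some successor in Z. Already a fixed point.
Sat(EF E[(¬ack ∧ recv) U A[ack U recv]]) = {q3}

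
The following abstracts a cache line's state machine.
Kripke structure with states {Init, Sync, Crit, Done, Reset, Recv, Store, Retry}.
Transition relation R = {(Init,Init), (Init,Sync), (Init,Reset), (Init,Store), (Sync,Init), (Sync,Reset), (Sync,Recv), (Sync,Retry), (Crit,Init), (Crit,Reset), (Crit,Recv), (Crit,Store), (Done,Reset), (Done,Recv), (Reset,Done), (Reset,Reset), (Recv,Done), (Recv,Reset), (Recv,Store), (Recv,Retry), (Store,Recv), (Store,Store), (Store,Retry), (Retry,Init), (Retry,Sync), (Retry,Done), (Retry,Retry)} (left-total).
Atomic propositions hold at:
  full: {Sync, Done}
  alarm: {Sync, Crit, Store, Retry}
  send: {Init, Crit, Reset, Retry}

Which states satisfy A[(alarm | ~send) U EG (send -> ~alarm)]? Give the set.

Sat(~send) = {Sync, Done, Recv, Store}
Sat(alarm | ~send) = {Sync, Crit, Done, Recv, Store, Retry}
Sat(~alarm) = {Init, Done, Reset, Recv}
Sat(send -> ~alarm) = {Init, Sync, Done, Reset, Recv, Store}
EG (send -> ~alarm): greatest fixpoint, start Z0 = {Init, Sync, Done, Reset, Recv, Store}, keep only states in Sat with some successor in Z. Already a fixed point.
Sat(EG (send -> ~alarm)) = {Init, Sync, Done, Reset, Recv, Store}
A[(alarm | ~send) U EG (send -> ~alarm)]: least fixpoint, start Z0 = Sat(EG (send -> ~alarm)) = {Init, Sync, Done, Reset, Recv, Store}, add states in Sat(alarm | ~send) with every successor in Z. Z1 = {Init, Sync, Crit, Done, Reset, Recv, Store}; fixed.
Sat(A[(alarm | ~send) U EG (send -> ~alarm)]) = {Init, Sync, Crit, Done, Reset, Recv, Store}

{Init, Sync, Crit, Done, Reset, Recv, Store}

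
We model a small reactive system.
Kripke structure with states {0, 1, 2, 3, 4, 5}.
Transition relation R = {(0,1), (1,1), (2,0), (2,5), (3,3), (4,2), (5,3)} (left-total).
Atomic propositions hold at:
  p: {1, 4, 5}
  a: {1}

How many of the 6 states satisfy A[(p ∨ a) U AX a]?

Sat(p ∨ a) = {1, 4, 5}
Sat(AX a) = {s : every successor in {1}} = {0, 1}
A[(p ∨ a) U AX a]: least fixpoint, start Z0 = Sat(AX a) = {0, 1}, add states in Sat(p ∨ a) with every successor in Z. Already a fixed point.
Sat(A[(p ∨ a) U AX a]) = {0, 1}
|Sat(A[(p ∨ a) U AX a])| = |{0, 1}| = 2.

2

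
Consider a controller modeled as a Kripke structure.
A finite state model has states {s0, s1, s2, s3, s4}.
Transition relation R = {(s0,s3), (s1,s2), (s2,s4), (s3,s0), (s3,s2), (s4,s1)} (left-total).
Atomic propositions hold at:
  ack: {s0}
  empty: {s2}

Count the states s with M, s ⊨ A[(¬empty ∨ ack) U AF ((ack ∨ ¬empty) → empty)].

Sat(¬empty) = {s0, s1, s3, s4}
Sat(¬empty ∨ ack) = {s0, s1, s3, s4}
Sat(ack ∨ ¬empty) = {s0, s1, s3, s4}
Sat((ack ∨ ¬empty) → empty) = {s2}
AF ((ack ∨ ¬empty) → empty): least fixpoint, start Z0 = {s2}, add states with every successor in Z. Z1 = {s1, s2}; Z2 = {s1, s2, s4}; fixed.
Sat(AF ((ack ∨ ¬empty) → empty)) = {s1, s2, s4}
A[(¬empty ∨ ack) U AF ((ack ∨ ¬empty) → empty)]: least fixpoint, start Z0 = Sat(AF ((ack ∨ ¬empty) → empty)) = {s1, s2, s4}, add states in Sat(¬empty ∨ ack) with every successor in Z. Already a fixed point.
Sat(A[(¬empty ∨ ack) U AF ((ack ∨ ¬empty) → empty)]) = {s1, s2, s4}
|Sat(A[(¬empty ∨ ack) U AF ((ack ∨ ¬empty) → empty)])| = |{s1, s2, s4}| = 3.

3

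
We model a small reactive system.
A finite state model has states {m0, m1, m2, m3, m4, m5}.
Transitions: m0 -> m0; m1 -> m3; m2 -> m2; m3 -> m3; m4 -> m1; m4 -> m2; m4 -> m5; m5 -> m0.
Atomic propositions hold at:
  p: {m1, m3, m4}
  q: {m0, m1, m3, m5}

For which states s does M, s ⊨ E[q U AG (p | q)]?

{m0, m1, m3, m5}

Sat(p | q) = {m0, m1, m3, m4, m5}
AG (p | q): greatest fixpoint, start Z0 = {m0, m1, m3, m4, m5}, keep only states in Sat with every successor in Z. Z1 = {m0, m1, m3, m5}; fixed.
Sat(AG (p | q)) = {m0, m1, m3, m5}
E[q U AG (p | q)]: least fixpoint, start Z0 = Sat(AG (p | q)) = {m0, m1, m3, m5}, add states in Sat(q) with some successor in Z. Already a fixed point.
Sat(E[q U AG (p | q)]) = {m0, m1, m3, m5}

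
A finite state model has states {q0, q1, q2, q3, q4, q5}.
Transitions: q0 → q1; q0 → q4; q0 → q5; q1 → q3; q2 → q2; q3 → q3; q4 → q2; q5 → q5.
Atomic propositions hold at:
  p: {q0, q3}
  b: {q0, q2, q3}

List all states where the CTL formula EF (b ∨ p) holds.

{q0, q1, q2, q3, q4}

Sat(b ∨ p) = {q0, q2, q3}
EF (b ∨ p): least fixpoint, start Z0 = {q0, q2, q3}, add states with some successor in Z. Z1 = {q0, q1, q2, q3, q4}; fixed.
Sat(EF (b ∨ p)) = {q0, q1, q2, q3, q4}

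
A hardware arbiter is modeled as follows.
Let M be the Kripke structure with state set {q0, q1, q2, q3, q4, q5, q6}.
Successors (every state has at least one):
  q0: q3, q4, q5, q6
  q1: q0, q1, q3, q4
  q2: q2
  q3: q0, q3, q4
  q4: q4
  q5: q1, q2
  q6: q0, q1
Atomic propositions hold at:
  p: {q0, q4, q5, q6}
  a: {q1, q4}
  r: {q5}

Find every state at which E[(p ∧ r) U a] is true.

Sat(p ∧ r) = {q5}
E[(p ∧ r) U a]: least fixpoint, start Z0 = Sat(a) = {q1, q4}, add states in Sat(p ∧ r) with some successor in Z. Z1 = {q1, q4, q5}; fixed.
Sat(E[(p ∧ r) U a]) = {q1, q4, q5}

{q1, q4, q5}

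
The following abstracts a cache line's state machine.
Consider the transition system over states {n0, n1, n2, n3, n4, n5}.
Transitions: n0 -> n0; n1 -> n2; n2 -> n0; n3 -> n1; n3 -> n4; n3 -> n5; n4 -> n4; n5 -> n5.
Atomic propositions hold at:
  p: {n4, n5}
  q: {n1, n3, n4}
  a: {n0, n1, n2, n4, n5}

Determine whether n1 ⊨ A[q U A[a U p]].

No

A[a U p]: least fixpoint, start Z0 = Sat(p) = {n4, n5}, add states in Sat(a) with every successor in Z. Already a fixed point.
Sat(A[a U p]) = {n4, n5}
A[q U A[a U p]]: least fixpoint, start Z0 = Sat(A[a U p]) = {n4, n5}, add states in Sat(q) with every successor in Z. Already a fixed point.
Sat(A[q U A[a U p]]) = {n4, n5}
n1 ∉ Sat(A[q U A[a U p]]) = {n4, n5}, so the formula does not hold at n1.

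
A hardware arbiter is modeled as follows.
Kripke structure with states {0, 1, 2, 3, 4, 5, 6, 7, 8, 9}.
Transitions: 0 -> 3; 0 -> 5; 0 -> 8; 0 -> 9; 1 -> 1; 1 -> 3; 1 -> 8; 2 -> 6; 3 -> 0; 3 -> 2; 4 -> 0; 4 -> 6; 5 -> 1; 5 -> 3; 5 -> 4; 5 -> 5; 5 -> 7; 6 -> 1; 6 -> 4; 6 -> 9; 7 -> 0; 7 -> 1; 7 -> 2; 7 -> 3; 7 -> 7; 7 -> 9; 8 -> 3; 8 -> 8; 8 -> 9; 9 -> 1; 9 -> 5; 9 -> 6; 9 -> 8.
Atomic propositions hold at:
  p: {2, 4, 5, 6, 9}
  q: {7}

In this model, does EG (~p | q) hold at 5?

Sat(~p) = {0, 1, 3, 7, 8}
Sat(~p | q) = {0, 1, 3, 7, 8}
EG (~p | q): greatest fixpoint, start Z0 = {0, 1, 3, 7, 8}, keep only states in Sat with some successor in Z. Already a fixed point.
Sat(EG (~p | q)) = {0, 1, 3, 7, 8}
5 ∉ Sat(EG (~p | q)) = {0, 1, 3, 7, 8}, so the formula does not hold at 5.

No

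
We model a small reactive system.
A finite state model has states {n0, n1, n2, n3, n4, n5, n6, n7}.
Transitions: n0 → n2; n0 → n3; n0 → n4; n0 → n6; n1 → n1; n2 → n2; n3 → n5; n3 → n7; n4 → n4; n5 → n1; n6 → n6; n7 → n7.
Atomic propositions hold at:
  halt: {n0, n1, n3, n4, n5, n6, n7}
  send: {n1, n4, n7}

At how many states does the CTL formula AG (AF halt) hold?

6

AF halt: least fixpoint, start Z0 = {n0, n1, n3, n4, n5, n6, n7}, add states with every successor in Z. Already a fixed point.
Sat(AF halt) = {n0, n1, n3, n4, n5, n6, n7}
AG (AF halt): greatest fixpoint, start Z0 = {n0, n1, n3, n4, n5, n6, n7}, keep only states in Sat with every successor in Z. Z1 = {n1, n3, n4, n5, n6, n7}; fixed.
Sat(AG (AF halt)) = {n1, n3, n4, n5, n6, n7}
|Sat(AG (AF halt))| = |{n1, n3, n4, n5, n6, n7}| = 6.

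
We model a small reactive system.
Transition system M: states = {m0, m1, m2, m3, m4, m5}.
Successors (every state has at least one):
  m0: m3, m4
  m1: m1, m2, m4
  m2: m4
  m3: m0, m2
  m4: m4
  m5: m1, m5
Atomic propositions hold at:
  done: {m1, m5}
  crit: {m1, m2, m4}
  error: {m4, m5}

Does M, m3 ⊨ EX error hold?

No

Sat(EX error) = {s : some successor in {m4, m5}} = {m0, m1, m2, m4, m5}
m3 ∉ Sat(EX error) = {m0, m1, m2, m4, m5}, so the formula does not hold at m3.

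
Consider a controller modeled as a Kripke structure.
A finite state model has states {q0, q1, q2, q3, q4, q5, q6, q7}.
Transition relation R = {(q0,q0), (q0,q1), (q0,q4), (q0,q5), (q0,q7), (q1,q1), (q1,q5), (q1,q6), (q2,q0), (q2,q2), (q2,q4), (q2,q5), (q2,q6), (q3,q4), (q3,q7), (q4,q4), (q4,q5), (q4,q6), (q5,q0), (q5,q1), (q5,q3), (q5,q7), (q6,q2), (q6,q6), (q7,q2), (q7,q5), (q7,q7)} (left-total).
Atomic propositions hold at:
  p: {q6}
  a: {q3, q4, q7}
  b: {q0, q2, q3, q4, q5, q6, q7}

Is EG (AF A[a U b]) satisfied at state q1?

A[a U b]: least fixpoint, start Z0 = Sat(b) = {q0, q2, q3, q4, q5, q6, q7}, add states in Sat(a) with every successor in Z. Already a fixed point.
Sat(A[a U b]) = {q0, q2, q3, q4, q5, q6, q7}
AF A[a U b]: least fixpoint, start Z0 = {q0, q2, q3, q4, q5, q6, q7}, add states with every successor in Z. Already a fixed point.
Sat(AF A[a U b]) = {q0, q2, q3, q4, q5, q6, q7}
EG (AF A[a U b]): greatest fixpoint, start Z0 = {q0, q2, q3, q4, q5, q6, q7}, keep only states in Sat with some successor in Z. Already a fixed point.
Sat(EG (AF A[a U b])) = {q0, q2, q3, q4, q5, q6, q7}
q1 ∉ Sat(EG (AF A[a U b])) = {q0, q2, q3, q4, q5, q6, q7}, so the formula does not hold at q1.

No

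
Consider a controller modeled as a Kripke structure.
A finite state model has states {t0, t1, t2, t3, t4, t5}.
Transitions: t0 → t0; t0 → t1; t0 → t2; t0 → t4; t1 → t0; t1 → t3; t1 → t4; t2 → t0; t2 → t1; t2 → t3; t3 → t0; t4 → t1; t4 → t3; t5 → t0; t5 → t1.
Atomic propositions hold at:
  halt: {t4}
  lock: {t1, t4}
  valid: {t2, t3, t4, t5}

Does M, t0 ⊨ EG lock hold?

EG lock: greatest fixpoint, start Z0 = {t1, t4}, keep only states in Sat with some successor in Z. Already a fixed point.
Sat(EG lock) = {t1, t4}
t0 ∉ Sat(EG lock) = {t1, t4}, so the formula does not hold at t0.

No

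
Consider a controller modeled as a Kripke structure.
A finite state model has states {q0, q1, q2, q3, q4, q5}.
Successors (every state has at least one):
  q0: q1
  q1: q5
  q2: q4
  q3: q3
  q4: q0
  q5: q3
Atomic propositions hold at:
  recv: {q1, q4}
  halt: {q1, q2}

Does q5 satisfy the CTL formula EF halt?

EF halt: least fixpoint, start Z0 = {q1, q2}, add states with some successor in Z. Z1 = {q0, q1, q2}; Z2 = {q0, q1, q2, q4}; fixed.
Sat(EF halt) = {q0, q1, q2, q4}
q5 ∉ Sat(EF halt) = {q0, q1, q2, q4}, so the formula does not hold at q5.

No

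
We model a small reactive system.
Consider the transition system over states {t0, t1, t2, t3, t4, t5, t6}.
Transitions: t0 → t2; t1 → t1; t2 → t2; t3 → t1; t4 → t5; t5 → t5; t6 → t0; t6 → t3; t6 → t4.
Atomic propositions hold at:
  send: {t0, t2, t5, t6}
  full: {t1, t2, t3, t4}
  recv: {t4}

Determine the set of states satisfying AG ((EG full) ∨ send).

{t0, t1, t2, t3, t5}

EG full: greatest fixpoint, start Z0 = {t1, t2, t3, t4}, keep only states in Sat with some successor in Z. Z1 = {t1, t2, t3}; fixed.
Sat(EG full) = {t1, t2, t3}
Sat((EG full) ∨ send) = {t0, t1, t2, t3, t5, t6}
AG ((EG full) ∨ send): greatest fixpoint, start Z0 = {t0, t1, t2, t3, t5, t6}, keep only states in Sat with every successor in Z. Z1 = {t0, t1, t2, t3, t5}; fixed.
Sat(AG ((EG full) ∨ send)) = {t0, t1, t2, t3, t5}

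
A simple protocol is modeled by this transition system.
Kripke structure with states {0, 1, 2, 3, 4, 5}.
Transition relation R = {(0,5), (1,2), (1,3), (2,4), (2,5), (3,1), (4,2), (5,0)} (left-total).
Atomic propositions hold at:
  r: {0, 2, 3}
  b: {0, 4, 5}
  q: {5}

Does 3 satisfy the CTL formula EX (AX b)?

No

Sat(AX b) = {s : every successor in {0, 4, 5}} = {0, 2, 5}
Sat(EX (AX b)) = {s : some successor in {0, 2, 5}} = {0, 1, 2, 4, 5}
3 ∉ Sat(EX (AX b)) = {0, 1, 2, 4, 5}, so the formula does not hold at 3.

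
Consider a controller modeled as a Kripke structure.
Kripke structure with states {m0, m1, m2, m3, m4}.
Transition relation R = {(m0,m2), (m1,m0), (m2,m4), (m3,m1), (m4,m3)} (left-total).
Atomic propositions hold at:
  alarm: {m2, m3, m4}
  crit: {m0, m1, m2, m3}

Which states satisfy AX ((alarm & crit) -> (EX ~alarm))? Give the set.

{m1, m2, m3, m4}

Sat(alarm & crit) = {m2, m3}
Sat(~alarm) = {m0, m1}
Sat(EX ~alarm) = {s : some successor in {m0, m1}} = {m1, m3}
Sat((alarm & crit) -> (EX ~alarm)) = {m0, m1, m3, m4}
Sat(AX ((alarm & crit) -> (EX ~alarm))) = {s : every successor in {m0, m1, m3, m4}} = {m1, m2, m3, m4}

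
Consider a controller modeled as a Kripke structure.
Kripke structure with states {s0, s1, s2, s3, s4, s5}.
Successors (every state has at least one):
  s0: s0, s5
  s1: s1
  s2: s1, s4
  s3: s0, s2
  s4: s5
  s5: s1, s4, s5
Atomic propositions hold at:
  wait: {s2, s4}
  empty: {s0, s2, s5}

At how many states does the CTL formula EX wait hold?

Sat(EX wait) = {s : some successor in {s2, s4}} = {s2, s3, s5}
|Sat(EX wait)| = |{s2, s3, s5}| = 3.

3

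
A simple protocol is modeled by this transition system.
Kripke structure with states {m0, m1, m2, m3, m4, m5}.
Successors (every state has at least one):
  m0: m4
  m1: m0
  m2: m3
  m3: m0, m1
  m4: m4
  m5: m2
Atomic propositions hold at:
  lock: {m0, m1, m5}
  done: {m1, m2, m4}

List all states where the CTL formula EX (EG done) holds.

EG done: greatest fixpoint, start Z0 = {m1, m2, m4}, keep only states in Sat with some successor in Z. Z1 = {m4}; fixed.
Sat(EG done) = {m4}
Sat(EX (EG done)) = {s : some successor in {m4}} = {m0, m4}

{m0, m4}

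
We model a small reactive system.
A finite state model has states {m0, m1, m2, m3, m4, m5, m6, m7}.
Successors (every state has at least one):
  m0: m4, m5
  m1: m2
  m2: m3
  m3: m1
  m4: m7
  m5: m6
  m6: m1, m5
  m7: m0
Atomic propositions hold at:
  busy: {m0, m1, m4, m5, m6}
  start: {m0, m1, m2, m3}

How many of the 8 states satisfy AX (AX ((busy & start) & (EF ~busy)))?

Sat(busy & start) = {m0, m1}
Sat(~busy) = {m2, m3, m7}
EF ~busy: least fixpoint, start Z0 = {m2, m3, m7}, add states with some successor in Z. Z1 = {m1, m2, m3, m4, m7}; Z2 = {m0, m1, m2, m3, m4, m6, m7}; Z3 = {m0, m1, m2, m3, m4, m5, m6, m7}; fixed.
Sat(EF ~busy) = {m0, m1, m2, m3, m4, m5, m6, m7}
Sat((busy & start) & (EF ~busy)) = {m0, m1}
Sat(AX ((busy & start) & (EF ~busy))) = {s : every successor in {m0, m1}} = {m3, m7}
Sat(AX (AX ((busy & start) & (EF ~busy)))) = {s : every successor in {m3, m7}} = {m2, m4}
|Sat(AX (AX ((busy & start) & (EF ~busy))))| = |{m2, m4}| = 2.

2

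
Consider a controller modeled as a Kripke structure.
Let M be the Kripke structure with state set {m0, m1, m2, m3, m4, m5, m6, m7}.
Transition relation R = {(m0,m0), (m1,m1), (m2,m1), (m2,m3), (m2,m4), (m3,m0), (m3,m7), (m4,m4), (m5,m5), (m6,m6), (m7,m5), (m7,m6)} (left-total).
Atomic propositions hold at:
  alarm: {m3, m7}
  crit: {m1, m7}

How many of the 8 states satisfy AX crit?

1

Sat(AX crit) = {s : every successor in {m1, m7}} = {m1}
|Sat(AX crit)| = |{m1}| = 1.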